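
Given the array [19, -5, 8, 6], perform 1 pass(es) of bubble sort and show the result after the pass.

After pass 1: [-5, 8, 6, 19] (3 swaps)
Total swaps: 3


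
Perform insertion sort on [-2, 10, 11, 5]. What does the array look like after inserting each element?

First element -2 is already 'sorted'
Insert 10: shifted 0 elements -> [-2, 10, 11, 5]
Insert 11: shifted 0 elements -> [-2, 10, 11, 5]
Insert 5: shifted 2 elements -> [-2, 5, 10, 11]


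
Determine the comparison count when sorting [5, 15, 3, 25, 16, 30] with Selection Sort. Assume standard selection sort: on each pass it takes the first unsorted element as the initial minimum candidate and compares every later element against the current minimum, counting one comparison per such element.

Pass 1: scan indices 1..5 for the minimum = 5 comparison(s); min is 3, place at index 0 -> [3, 15, 5, 25, 16, 30]
Pass 2: scan indices 2..5 for the minimum = 4 comparison(s); min is 5, place at index 1 -> [3, 5, 15, 25, 16, 30]
Pass 3: scan indices 3..5 for the minimum = 3 comparison(s); min is 15, place at index 2 -> [3, 5, 15, 25, 16, 30]
Pass 4: scan indices 4..5 for the minimum = 2 comparison(s); min is 16, place at index 3 -> [3, 5, 15, 16, 25, 30]
Pass 5: scan indices 5..5 for the minimum = 1 comparison(s); min is 25, place at index 4 -> [3, 5, 15, 16, 25, 30]
Selection sort always scans the whole unsorted suffix, so the count is (n-1) + (n-2) + ... + 1 = n(n-1)/2 = 6*5/2 = 15 regardless of the input order.
Total comparisons: 5 + 4 + 3 + 2 + 1 = 15


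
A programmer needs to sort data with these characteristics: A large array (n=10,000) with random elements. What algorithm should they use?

Best choice: Quicksort or Mergesort
Reason: Both have O(n log n) average case; quicksort has lower constant factors


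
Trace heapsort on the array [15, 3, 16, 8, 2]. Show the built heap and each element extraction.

Build heap: [16, 8, 15, 3, 2]
Extract 16: [15, 8, 2, 3, 16]
Extract 15: [8, 3, 2, 15, 16]
Extract 8: [3, 2, 8, 15, 16]
Extract 3: [2, 3, 8, 15, 16]


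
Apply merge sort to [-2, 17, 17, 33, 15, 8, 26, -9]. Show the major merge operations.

Divide and conquer:
  Merge [-2] + [17] -> [-2, 17]
  Merge [17] + [33] -> [17, 33]
  Merge [-2, 17] + [17, 33] -> [-2, 17, 17, 33]
  Merge [15] + [8] -> [8, 15]
  Merge [26] + [-9] -> [-9, 26]
  Merge [8, 15] + [-9, 26] -> [-9, 8, 15, 26]
  Merge [-2, 17, 17, 33] + [-9, 8, 15, 26] -> [-9, -2, 8, 15, 17, 17, 26, 33]


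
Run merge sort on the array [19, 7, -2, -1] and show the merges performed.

Divide and conquer:
  Merge [19] + [7] -> [7, 19]
  Merge [-2] + [-1] -> [-2, -1]
  Merge [7, 19] + [-2, -1] -> [-2, -1, 7, 19]


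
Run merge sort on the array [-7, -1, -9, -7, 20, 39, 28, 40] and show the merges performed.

Divide and conquer:
  Merge [-7] + [-1] -> [-7, -1]
  Merge [-9] + [-7] -> [-9, -7]
  Merge [-7, -1] + [-9, -7] -> [-9, -7, -7, -1]
  Merge [20] + [39] -> [20, 39]
  Merge [28] + [40] -> [28, 40]
  Merge [20, 39] + [28, 40] -> [20, 28, 39, 40]
  Merge [-9, -7, -7, -1] + [20, 28, 39, 40] -> [-9, -7, -7, -1, 20, 28, 39, 40]


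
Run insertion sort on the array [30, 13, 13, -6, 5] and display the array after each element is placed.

First element 30 is already 'sorted'
Insert 13: shifted 1 elements -> [13, 30, 13, -6, 5]
Insert 13: shifted 1 elements -> [13, 13, 30, -6, 5]
Insert -6: shifted 3 elements -> [-6, 13, 13, 30, 5]
Insert 5: shifted 3 elements -> [-6, 5, 13, 13, 30]


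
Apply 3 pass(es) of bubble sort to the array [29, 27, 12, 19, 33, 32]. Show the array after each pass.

After pass 1: [27, 12, 19, 29, 32, 33] (4 swaps)
After pass 2: [12, 19, 27, 29, 32, 33] (2 swaps)
After pass 3: [12, 19, 27, 29, 32, 33] (0 swaps)
Total swaps: 6


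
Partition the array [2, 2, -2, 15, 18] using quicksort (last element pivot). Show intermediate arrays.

Partition 1: pivot=18 at index 4 -> [2, 2, -2, 15, 18]
Partition 2: pivot=15 at index 3 -> [2, 2, -2, 15, 18]
Partition 3: pivot=-2 at index 0 -> [-2, 2, 2, 15, 18]
Partition 4: pivot=2 at index 2 -> [-2, 2, 2, 15, 18]


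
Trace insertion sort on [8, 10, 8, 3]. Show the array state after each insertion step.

First element 8 is already 'sorted'
Insert 10: shifted 0 elements -> [8, 10, 8, 3]
Insert 8: shifted 1 elements -> [8, 8, 10, 3]
Insert 3: shifted 3 elements -> [3, 8, 8, 10]


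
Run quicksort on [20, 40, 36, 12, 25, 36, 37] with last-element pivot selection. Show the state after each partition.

Partition 1: pivot=37 at index 5 -> [20, 36, 12, 25, 36, 37, 40]
Partition 2: pivot=36 at index 4 -> [20, 36, 12, 25, 36, 37, 40]
Partition 3: pivot=25 at index 2 -> [20, 12, 25, 36, 36, 37, 40]
Partition 4: pivot=12 at index 0 -> [12, 20, 25, 36, 36, 37, 40]


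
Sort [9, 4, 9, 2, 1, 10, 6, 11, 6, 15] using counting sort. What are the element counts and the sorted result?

Count array: [0, 1, 1, 0, 1, 0, 2, 0, 0, 2, 1, 1, 0, 0, 0, 1]
(count[i] = number of elements equal to i)
Cumulative count: [0, 1, 2, 2, 3, 3, 5, 5, 5, 7, 8, 9, 9, 9, 9, 10]
Sorted: [1, 2, 4, 6, 6, 9, 9, 10, 11, 15]


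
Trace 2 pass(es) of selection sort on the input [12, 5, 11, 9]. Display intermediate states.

Pass 1: Select minimum 5 at index 1, swap -> [5, 12, 11, 9]
Pass 2: Select minimum 9 at index 3, swap -> [5, 9, 11, 12]


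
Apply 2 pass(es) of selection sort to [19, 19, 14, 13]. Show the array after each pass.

Pass 1: Select minimum 13 at index 3, swap -> [13, 19, 14, 19]
Pass 2: Select minimum 14 at index 2, swap -> [13, 14, 19, 19]


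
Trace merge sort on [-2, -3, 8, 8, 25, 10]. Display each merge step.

Divide and conquer:
  Merge [-3] + [8] -> [-3, 8]
  Merge [-2] + [-3, 8] -> [-3, -2, 8]
  Merge [25] + [10] -> [10, 25]
  Merge [8] + [10, 25] -> [8, 10, 25]
  Merge [-3, -2, 8] + [8, 10, 25] -> [-3, -2, 8, 8, 10, 25]


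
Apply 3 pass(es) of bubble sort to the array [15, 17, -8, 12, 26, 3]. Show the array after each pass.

After pass 1: [15, -8, 12, 17, 3, 26] (3 swaps)
After pass 2: [-8, 12, 15, 3, 17, 26] (3 swaps)
After pass 3: [-8, 12, 3, 15, 17, 26] (1 swaps)
Total swaps: 7


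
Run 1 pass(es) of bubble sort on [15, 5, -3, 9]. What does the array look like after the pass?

After pass 1: [5, -3, 9, 15] (3 swaps)
Total swaps: 3


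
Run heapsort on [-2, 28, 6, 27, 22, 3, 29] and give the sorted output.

Build heap: [29, 28, 6, 27, 22, 3, -2]
Extract 29: [28, 27, 6, -2, 22, 3, 29]
Extract 28: [27, 22, 6, -2, 3, 28, 29]
Extract 27: [22, 3, 6, -2, 27, 28, 29]
Extract 22: [6, 3, -2, 22, 27, 28, 29]
Extract 6: [3, -2, 6, 22, 27, 28, 29]
Extract 3: [-2, 3, 6, 22, 27, 28, 29]


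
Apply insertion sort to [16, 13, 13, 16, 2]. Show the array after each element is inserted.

First element 16 is already 'sorted'
Insert 13: shifted 1 elements -> [13, 16, 13, 16, 2]
Insert 13: shifted 1 elements -> [13, 13, 16, 16, 2]
Insert 16: shifted 0 elements -> [13, 13, 16, 16, 2]
Insert 2: shifted 4 elements -> [2, 13, 13, 16, 16]


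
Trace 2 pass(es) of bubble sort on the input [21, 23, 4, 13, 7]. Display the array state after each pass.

After pass 1: [21, 4, 13, 7, 23] (3 swaps)
After pass 2: [4, 13, 7, 21, 23] (3 swaps)
Total swaps: 6


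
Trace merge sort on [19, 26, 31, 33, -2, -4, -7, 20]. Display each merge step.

Divide and conquer:
  Merge [19] + [26] -> [19, 26]
  Merge [31] + [33] -> [31, 33]
  Merge [19, 26] + [31, 33] -> [19, 26, 31, 33]
  Merge [-2] + [-4] -> [-4, -2]
  Merge [-7] + [20] -> [-7, 20]
  Merge [-4, -2] + [-7, 20] -> [-7, -4, -2, 20]
  Merge [19, 26, 31, 33] + [-7, -4, -2, 20] -> [-7, -4, -2, 19, 20, 26, 31, 33]


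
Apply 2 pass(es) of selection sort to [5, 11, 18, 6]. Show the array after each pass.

Pass 1: Select minimum 5 at index 0, swap -> [5, 11, 18, 6]
Pass 2: Select minimum 6 at index 3, swap -> [5, 6, 18, 11]


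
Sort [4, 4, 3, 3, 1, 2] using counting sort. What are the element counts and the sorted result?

Count array: [0, 1, 1, 2, 2]
(count[i] = number of elements equal to i)
Cumulative count: [0, 1, 2, 4, 6]
Sorted: [1, 2, 3, 3, 4, 4]


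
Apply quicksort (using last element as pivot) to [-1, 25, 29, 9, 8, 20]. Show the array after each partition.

Partition 1: pivot=20 at index 3 -> [-1, 9, 8, 20, 29, 25]
Partition 2: pivot=8 at index 1 -> [-1, 8, 9, 20, 29, 25]
Partition 3: pivot=25 at index 4 -> [-1, 8, 9, 20, 25, 29]


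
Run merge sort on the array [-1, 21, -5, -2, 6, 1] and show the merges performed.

Divide and conquer:
  Merge [21] + [-5] -> [-5, 21]
  Merge [-1] + [-5, 21] -> [-5, -1, 21]
  Merge [6] + [1] -> [1, 6]
  Merge [-2] + [1, 6] -> [-2, 1, 6]
  Merge [-5, -1, 21] + [-2, 1, 6] -> [-5, -2, -1, 1, 6, 21]


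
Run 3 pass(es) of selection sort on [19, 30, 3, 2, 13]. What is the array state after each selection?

Pass 1: Select minimum 2 at index 3, swap -> [2, 30, 3, 19, 13]
Pass 2: Select minimum 3 at index 2, swap -> [2, 3, 30, 19, 13]
Pass 3: Select minimum 13 at index 4, swap -> [2, 3, 13, 19, 30]


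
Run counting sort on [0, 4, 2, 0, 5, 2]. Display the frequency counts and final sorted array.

Count array: [2, 0, 2, 0, 1, 1]
(count[i] = number of elements equal to i)
Cumulative count: [2, 2, 4, 4, 5, 6]
Sorted: [0, 0, 2, 2, 4, 5]


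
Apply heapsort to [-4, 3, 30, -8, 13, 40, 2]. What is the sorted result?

Build heap: [40, 13, 30, -8, 3, -4, 2]
Extract 40: [30, 13, 2, -8, 3, -4, 40]
Extract 30: [13, 3, 2, -8, -4, 30, 40]
Extract 13: [3, -4, 2, -8, 13, 30, 40]
Extract 3: [2, -4, -8, 3, 13, 30, 40]
Extract 2: [-4, -8, 2, 3, 13, 30, 40]
Extract -4: [-8, -4, 2, 3, 13, 30, 40]


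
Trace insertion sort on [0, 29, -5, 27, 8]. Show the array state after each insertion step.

First element 0 is already 'sorted'
Insert 29: shifted 0 elements -> [0, 29, -5, 27, 8]
Insert -5: shifted 2 elements -> [-5, 0, 29, 27, 8]
Insert 27: shifted 1 elements -> [-5, 0, 27, 29, 8]
Insert 8: shifted 2 elements -> [-5, 0, 8, 27, 29]


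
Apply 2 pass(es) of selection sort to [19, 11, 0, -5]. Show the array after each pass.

Pass 1: Select minimum -5 at index 3, swap -> [-5, 11, 0, 19]
Pass 2: Select minimum 0 at index 2, swap -> [-5, 0, 11, 19]


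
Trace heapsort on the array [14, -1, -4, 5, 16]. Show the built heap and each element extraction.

Build heap: [16, 14, -4, 5, -1]
Extract 16: [14, 5, -4, -1, 16]
Extract 14: [5, -1, -4, 14, 16]
Extract 5: [-1, -4, 5, 14, 16]
Extract -1: [-4, -1, 5, 14, 16]


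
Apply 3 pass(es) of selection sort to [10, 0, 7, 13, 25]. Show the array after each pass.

Pass 1: Select minimum 0 at index 1, swap -> [0, 10, 7, 13, 25]
Pass 2: Select minimum 7 at index 2, swap -> [0, 7, 10, 13, 25]
Pass 3: Select minimum 10 at index 2, swap -> [0, 7, 10, 13, 25]


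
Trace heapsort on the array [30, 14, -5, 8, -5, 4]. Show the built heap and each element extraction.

Build heap: [30, 14, 4, 8, -5, -5]
Extract 30: [14, 8, 4, -5, -5, 30]
Extract 14: [8, -5, 4, -5, 14, 30]
Extract 8: [4, -5, -5, 8, 14, 30]
Extract 4: [-5, -5, 4, 8, 14, 30]
Extract -5: [-5, -5, 4, 8, 14, 30]


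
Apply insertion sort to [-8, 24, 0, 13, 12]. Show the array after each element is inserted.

First element -8 is already 'sorted'
Insert 24: shifted 0 elements -> [-8, 24, 0, 13, 12]
Insert 0: shifted 1 elements -> [-8, 0, 24, 13, 12]
Insert 13: shifted 1 elements -> [-8, 0, 13, 24, 12]
Insert 12: shifted 2 elements -> [-8, 0, 12, 13, 24]


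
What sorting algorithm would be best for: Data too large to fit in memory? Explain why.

Best choice: External merge sort
Reason: Minimizes disk I/O by sequential reads/writes


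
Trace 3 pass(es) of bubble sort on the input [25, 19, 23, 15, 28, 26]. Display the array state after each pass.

After pass 1: [19, 23, 15, 25, 26, 28] (4 swaps)
After pass 2: [19, 15, 23, 25, 26, 28] (1 swaps)
After pass 3: [15, 19, 23, 25, 26, 28] (1 swaps)
Total swaps: 6


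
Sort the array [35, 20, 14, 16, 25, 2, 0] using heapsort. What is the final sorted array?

Build heap: [35, 25, 14, 16, 20, 2, 0]
Extract 35: [25, 20, 14, 16, 0, 2, 35]
Extract 25: [20, 16, 14, 2, 0, 25, 35]
Extract 20: [16, 2, 14, 0, 20, 25, 35]
Extract 16: [14, 2, 0, 16, 20, 25, 35]
Extract 14: [2, 0, 14, 16, 20, 25, 35]
Extract 2: [0, 2, 14, 16, 20, 25, 35]


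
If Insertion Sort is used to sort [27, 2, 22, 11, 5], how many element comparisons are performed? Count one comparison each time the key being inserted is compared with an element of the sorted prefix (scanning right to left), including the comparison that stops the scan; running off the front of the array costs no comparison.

Insert 2: 27 > 2 (shift), reached front = 1 comparison(s) -> [2, 27, 22, 11, 5]
Insert 22: 27 > 22 (shift), 2 <= 22 (stop) = 2 comparison(s) -> [2, 22, 27, 11, 5]
Insert 11: 27 > 11 (shift), 22 > 11 (shift), 2 <= 11 (stop) = 3 comparison(s) -> [2, 11, 22, 27, 5]
Insert 5: 27 > 5 (shift), 22 > 5 (shift), 11 > 5 (shift), 2 <= 5 (stop) = 4 comparison(s) -> [2, 5, 11, 22, 27]
Total comparisons: 1 + 2 + 3 + 4 = 10


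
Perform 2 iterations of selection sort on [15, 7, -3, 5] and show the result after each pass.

Pass 1: Select minimum -3 at index 2, swap -> [-3, 7, 15, 5]
Pass 2: Select minimum 5 at index 3, swap -> [-3, 5, 15, 7]


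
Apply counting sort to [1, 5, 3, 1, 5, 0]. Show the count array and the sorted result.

Count array: [1, 2, 0, 1, 0, 2]
(count[i] = number of elements equal to i)
Cumulative count: [1, 3, 3, 4, 4, 6]
Sorted: [0, 1, 1, 3, 5, 5]


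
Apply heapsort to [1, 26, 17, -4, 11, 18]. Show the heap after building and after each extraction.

Build heap: [26, 11, 18, -4, 1, 17]
Extract 26: [18, 11, 17, -4, 1, 26]
Extract 18: [17, 11, 1, -4, 18, 26]
Extract 17: [11, -4, 1, 17, 18, 26]
Extract 11: [1, -4, 11, 17, 18, 26]
Extract 1: [-4, 1, 11, 17, 18, 26]


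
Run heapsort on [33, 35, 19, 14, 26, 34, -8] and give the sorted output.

Build heap: [35, 33, 34, 14, 26, 19, -8]
Extract 35: [34, 33, 19, 14, 26, -8, 35]
Extract 34: [33, 26, 19, 14, -8, 34, 35]
Extract 33: [26, 14, 19, -8, 33, 34, 35]
Extract 26: [19, 14, -8, 26, 33, 34, 35]
Extract 19: [14, -8, 19, 26, 33, 34, 35]
Extract 14: [-8, 14, 19, 26, 33, 34, 35]


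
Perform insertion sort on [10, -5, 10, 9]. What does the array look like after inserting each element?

First element 10 is already 'sorted'
Insert -5: shifted 1 elements -> [-5, 10, 10, 9]
Insert 10: shifted 0 elements -> [-5, 10, 10, 9]
Insert 9: shifted 2 elements -> [-5, 9, 10, 10]


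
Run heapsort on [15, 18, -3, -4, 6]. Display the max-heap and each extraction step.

Build heap: [18, 15, -3, -4, 6]
Extract 18: [15, 6, -3, -4, 18]
Extract 15: [6, -4, -3, 15, 18]
Extract 6: [-3, -4, 6, 15, 18]
Extract -3: [-4, -3, 6, 15, 18]


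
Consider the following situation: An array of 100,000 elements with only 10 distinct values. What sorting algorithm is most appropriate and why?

Best choice: 3-way quicksort or Counting sort
Reason: 3-way (Dutch national flag) partitioning groups every copy of the pivot together, so with only d=10 distinct keys quicksort finishes in O(n log d) expected time, which is effectively linear; counting sort runs in O(n + k) where k is the size of the key range (not the number of distinct values), so it is linear when the 10 values are integers drawn from a small known range


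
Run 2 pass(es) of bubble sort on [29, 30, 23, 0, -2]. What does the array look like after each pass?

After pass 1: [29, 23, 0, -2, 30] (3 swaps)
After pass 2: [23, 0, -2, 29, 30] (3 swaps)
Total swaps: 6


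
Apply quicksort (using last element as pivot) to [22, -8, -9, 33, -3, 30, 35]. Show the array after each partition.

Partition 1: pivot=35 at index 6 -> [22, -8, -9, 33, -3, 30, 35]
Partition 2: pivot=30 at index 4 -> [22, -8, -9, -3, 30, 33, 35]
Partition 3: pivot=-3 at index 2 -> [-8, -9, -3, 22, 30, 33, 35]
Partition 4: pivot=-9 at index 0 -> [-9, -8, -3, 22, 30, 33, 35]


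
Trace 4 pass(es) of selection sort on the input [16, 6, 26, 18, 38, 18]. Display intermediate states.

Pass 1: Select minimum 6 at index 1, swap -> [6, 16, 26, 18, 38, 18]
Pass 2: Select minimum 16 at index 1, swap -> [6, 16, 26, 18, 38, 18]
Pass 3: Select minimum 18 at index 3, swap -> [6, 16, 18, 26, 38, 18]
Pass 4: Select minimum 18 at index 5, swap -> [6, 16, 18, 18, 38, 26]


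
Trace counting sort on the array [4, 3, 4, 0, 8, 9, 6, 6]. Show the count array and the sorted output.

Count array: [1, 0, 0, 1, 2, 0, 2, 0, 1, 1]
(count[i] = number of elements equal to i)
Cumulative count: [1, 1, 1, 2, 4, 4, 6, 6, 7, 8]
Sorted: [0, 3, 4, 4, 6, 6, 8, 9]


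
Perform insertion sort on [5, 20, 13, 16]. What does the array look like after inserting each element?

First element 5 is already 'sorted'
Insert 20: shifted 0 elements -> [5, 20, 13, 16]
Insert 13: shifted 1 elements -> [5, 13, 20, 16]
Insert 16: shifted 1 elements -> [5, 13, 16, 20]


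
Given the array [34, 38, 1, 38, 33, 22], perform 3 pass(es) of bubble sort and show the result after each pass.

After pass 1: [34, 1, 38, 33, 22, 38] (3 swaps)
After pass 2: [1, 34, 33, 22, 38, 38] (3 swaps)
After pass 3: [1, 33, 22, 34, 38, 38] (2 swaps)
Total swaps: 8


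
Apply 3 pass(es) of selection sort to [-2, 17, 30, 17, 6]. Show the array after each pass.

Pass 1: Select minimum -2 at index 0, swap -> [-2, 17, 30, 17, 6]
Pass 2: Select minimum 6 at index 4, swap -> [-2, 6, 30, 17, 17]
Pass 3: Select minimum 17 at index 3, swap -> [-2, 6, 17, 30, 17]


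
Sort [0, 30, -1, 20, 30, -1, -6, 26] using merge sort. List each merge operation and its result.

Divide and conquer:
  Merge [0] + [30] -> [0, 30]
  Merge [-1] + [20] -> [-1, 20]
  Merge [0, 30] + [-1, 20] -> [-1, 0, 20, 30]
  Merge [30] + [-1] -> [-1, 30]
  Merge [-6] + [26] -> [-6, 26]
  Merge [-1, 30] + [-6, 26] -> [-6, -1, 26, 30]
  Merge [-1, 0, 20, 30] + [-6, -1, 26, 30] -> [-6, -1, -1, 0, 20, 26, 30, 30]


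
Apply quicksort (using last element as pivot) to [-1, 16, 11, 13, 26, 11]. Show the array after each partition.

Partition 1: pivot=11 at index 2 -> [-1, 11, 11, 13, 26, 16]
Partition 2: pivot=11 at index 1 -> [-1, 11, 11, 13, 26, 16]
Partition 3: pivot=16 at index 4 -> [-1, 11, 11, 13, 16, 26]


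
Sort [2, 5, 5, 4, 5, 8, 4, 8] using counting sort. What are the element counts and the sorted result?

Count array: [0, 0, 1, 0, 2, 3, 0, 0, 2]
(count[i] = number of elements equal to i)
Cumulative count: [0, 0, 1, 1, 3, 6, 6, 6, 8]
Sorted: [2, 4, 4, 5, 5, 5, 8, 8]


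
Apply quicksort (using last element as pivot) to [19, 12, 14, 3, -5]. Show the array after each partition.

Partition 1: pivot=-5 at index 0 -> [-5, 12, 14, 3, 19]
Partition 2: pivot=19 at index 4 -> [-5, 12, 14, 3, 19]
Partition 3: pivot=3 at index 1 -> [-5, 3, 14, 12, 19]
Partition 4: pivot=12 at index 2 -> [-5, 3, 12, 14, 19]


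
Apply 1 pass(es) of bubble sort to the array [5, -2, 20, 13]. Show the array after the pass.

After pass 1: [-2, 5, 13, 20] (2 swaps)
Total swaps: 2


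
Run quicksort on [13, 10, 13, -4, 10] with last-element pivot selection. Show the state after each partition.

Partition 1: pivot=10 at index 2 -> [10, -4, 10, 13, 13]
Partition 2: pivot=-4 at index 0 -> [-4, 10, 10, 13, 13]
Partition 3: pivot=13 at index 4 -> [-4, 10, 10, 13, 13]


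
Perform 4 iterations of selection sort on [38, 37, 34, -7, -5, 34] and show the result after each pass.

Pass 1: Select minimum -7 at index 3, swap -> [-7, 37, 34, 38, -5, 34]
Pass 2: Select minimum -5 at index 4, swap -> [-7, -5, 34, 38, 37, 34]
Pass 3: Select minimum 34 at index 2, swap -> [-7, -5, 34, 38, 37, 34]
Pass 4: Select minimum 34 at index 5, swap -> [-7, -5, 34, 34, 37, 38]


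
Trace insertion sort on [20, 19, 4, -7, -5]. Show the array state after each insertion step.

First element 20 is already 'sorted'
Insert 19: shifted 1 elements -> [19, 20, 4, -7, -5]
Insert 4: shifted 2 elements -> [4, 19, 20, -7, -5]
Insert -7: shifted 3 elements -> [-7, 4, 19, 20, -5]
Insert -5: shifted 3 elements -> [-7, -5, 4, 19, 20]


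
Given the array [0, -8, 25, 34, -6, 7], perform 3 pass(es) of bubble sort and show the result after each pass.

After pass 1: [-8, 0, 25, -6, 7, 34] (3 swaps)
After pass 2: [-8, 0, -6, 7, 25, 34] (2 swaps)
After pass 3: [-8, -6, 0, 7, 25, 34] (1 swaps)
Total swaps: 6


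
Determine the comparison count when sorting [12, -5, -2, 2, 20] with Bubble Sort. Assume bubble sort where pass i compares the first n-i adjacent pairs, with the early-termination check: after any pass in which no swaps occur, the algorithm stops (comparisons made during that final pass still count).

Pass 1: compare adjacent pairs (0,1)..(3,4) = 4 comparison(s), 3 swap(s) -> [-5, -2, 2, 12, 20]
Pass 2: compare adjacent pairs (0,1)..(2,3) = 3 comparison(s), 0 swap(s) -> [-5, -2, 2, 12, 20]
No swaps in this pass, so bubble sort stops here.
Total comparisons: 4 + 3 = 7


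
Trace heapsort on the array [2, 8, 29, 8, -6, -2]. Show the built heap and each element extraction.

Build heap: [29, 8, 2, 8, -6, -2]
Extract 29: [8, 8, 2, -2, -6, 29]
Extract 8: [8, -2, 2, -6, 8, 29]
Extract 8: [2, -2, -6, 8, 8, 29]
Extract 2: [-2, -6, 2, 8, 8, 29]
Extract -2: [-6, -2, 2, 8, 8, 29]


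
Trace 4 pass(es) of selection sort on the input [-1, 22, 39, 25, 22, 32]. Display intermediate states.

Pass 1: Select minimum -1 at index 0, swap -> [-1, 22, 39, 25, 22, 32]
Pass 2: Select minimum 22 at index 1, swap -> [-1, 22, 39, 25, 22, 32]
Pass 3: Select minimum 22 at index 4, swap -> [-1, 22, 22, 25, 39, 32]
Pass 4: Select minimum 25 at index 3, swap -> [-1, 22, 22, 25, 39, 32]


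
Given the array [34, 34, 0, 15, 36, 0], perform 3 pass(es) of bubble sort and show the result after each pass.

After pass 1: [34, 0, 15, 34, 0, 36] (3 swaps)
After pass 2: [0, 15, 34, 0, 34, 36] (3 swaps)
After pass 3: [0, 15, 0, 34, 34, 36] (1 swaps)
Total swaps: 7


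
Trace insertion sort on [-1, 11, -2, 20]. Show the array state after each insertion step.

First element -1 is already 'sorted'
Insert 11: shifted 0 elements -> [-1, 11, -2, 20]
Insert -2: shifted 2 elements -> [-2, -1, 11, 20]
Insert 20: shifted 0 elements -> [-2, -1, 11, 20]


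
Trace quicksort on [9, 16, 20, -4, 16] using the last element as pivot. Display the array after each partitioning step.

Partition 1: pivot=16 at index 3 -> [9, 16, -4, 16, 20]
Partition 2: pivot=-4 at index 0 -> [-4, 16, 9, 16, 20]
Partition 3: pivot=9 at index 1 -> [-4, 9, 16, 16, 20]


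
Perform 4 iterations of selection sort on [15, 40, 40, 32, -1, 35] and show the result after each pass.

Pass 1: Select minimum -1 at index 4, swap -> [-1, 40, 40, 32, 15, 35]
Pass 2: Select minimum 15 at index 4, swap -> [-1, 15, 40, 32, 40, 35]
Pass 3: Select minimum 32 at index 3, swap -> [-1, 15, 32, 40, 40, 35]
Pass 4: Select minimum 35 at index 5, swap -> [-1, 15, 32, 35, 40, 40]


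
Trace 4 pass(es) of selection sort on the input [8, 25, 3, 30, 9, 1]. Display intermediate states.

Pass 1: Select minimum 1 at index 5, swap -> [1, 25, 3, 30, 9, 8]
Pass 2: Select minimum 3 at index 2, swap -> [1, 3, 25, 30, 9, 8]
Pass 3: Select minimum 8 at index 5, swap -> [1, 3, 8, 30, 9, 25]
Pass 4: Select minimum 9 at index 4, swap -> [1, 3, 8, 9, 30, 25]


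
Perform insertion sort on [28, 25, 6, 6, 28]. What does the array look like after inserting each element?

First element 28 is already 'sorted'
Insert 25: shifted 1 elements -> [25, 28, 6, 6, 28]
Insert 6: shifted 2 elements -> [6, 25, 28, 6, 28]
Insert 6: shifted 2 elements -> [6, 6, 25, 28, 28]
Insert 28: shifted 0 elements -> [6, 6, 25, 28, 28]


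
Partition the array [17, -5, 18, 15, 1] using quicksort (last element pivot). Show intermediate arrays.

Partition 1: pivot=1 at index 1 -> [-5, 1, 18, 15, 17]
Partition 2: pivot=17 at index 3 -> [-5, 1, 15, 17, 18]


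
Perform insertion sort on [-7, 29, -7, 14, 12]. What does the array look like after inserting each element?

First element -7 is already 'sorted'
Insert 29: shifted 0 elements -> [-7, 29, -7, 14, 12]
Insert -7: shifted 1 elements -> [-7, -7, 29, 14, 12]
Insert 14: shifted 1 elements -> [-7, -7, 14, 29, 12]
Insert 12: shifted 2 elements -> [-7, -7, 12, 14, 29]


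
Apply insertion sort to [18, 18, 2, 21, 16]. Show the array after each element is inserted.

First element 18 is already 'sorted'
Insert 18: shifted 0 elements -> [18, 18, 2, 21, 16]
Insert 2: shifted 2 elements -> [2, 18, 18, 21, 16]
Insert 21: shifted 0 elements -> [2, 18, 18, 21, 16]
Insert 16: shifted 3 elements -> [2, 16, 18, 18, 21]


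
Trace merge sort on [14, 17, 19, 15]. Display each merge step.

Divide and conquer:
  Merge [14] + [17] -> [14, 17]
  Merge [19] + [15] -> [15, 19]
  Merge [14, 17] + [15, 19] -> [14, 15, 17, 19]


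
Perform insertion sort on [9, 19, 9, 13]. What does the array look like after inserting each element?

First element 9 is already 'sorted'
Insert 19: shifted 0 elements -> [9, 19, 9, 13]
Insert 9: shifted 1 elements -> [9, 9, 19, 13]
Insert 13: shifted 1 elements -> [9, 9, 13, 19]


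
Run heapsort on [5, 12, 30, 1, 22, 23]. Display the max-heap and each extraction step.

Build heap: [30, 22, 23, 1, 12, 5]
Extract 30: [23, 22, 5, 1, 12, 30]
Extract 23: [22, 12, 5, 1, 23, 30]
Extract 22: [12, 1, 5, 22, 23, 30]
Extract 12: [5, 1, 12, 22, 23, 30]
Extract 5: [1, 5, 12, 22, 23, 30]


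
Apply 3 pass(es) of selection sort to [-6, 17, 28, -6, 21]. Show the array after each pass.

Pass 1: Select minimum -6 at index 0, swap -> [-6, 17, 28, -6, 21]
Pass 2: Select minimum -6 at index 3, swap -> [-6, -6, 28, 17, 21]
Pass 3: Select minimum 17 at index 3, swap -> [-6, -6, 17, 28, 21]


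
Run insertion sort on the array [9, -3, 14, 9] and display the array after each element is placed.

First element 9 is already 'sorted'
Insert -3: shifted 1 elements -> [-3, 9, 14, 9]
Insert 14: shifted 0 elements -> [-3, 9, 14, 9]
Insert 9: shifted 1 elements -> [-3, 9, 9, 14]


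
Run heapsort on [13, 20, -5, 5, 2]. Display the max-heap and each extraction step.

Build heap: [20, 13, -5, 5, 2]
Extract 20: [13, 5, -5, 2, 20]
Extract 13: [5, 2, -5, 13, 20]
Extract 5: [2, -5, 5, 13, 20]
Extract 2: [-5, 2, 5, 13, 20]


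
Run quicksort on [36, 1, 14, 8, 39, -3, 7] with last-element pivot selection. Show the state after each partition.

Partition 1: pivot=7 at index 2 -> [1, -3, 7, 8, 39, 36, 14]
Partition 2: pivot=-3 at index 0 -> [-3, 1, 7, 8, 39, 36, 14]
Partition 3: pivot=14 at index 4 -> [-3, 1, 7, 8, 14, 36, 39]
Partition 4: pivot=39 at index 6 -> [-3, 1, 7, 8, 14, 36, 39]


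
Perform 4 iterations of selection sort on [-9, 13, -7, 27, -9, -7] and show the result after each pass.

Pass 1: Select minimum -9 at index 0, swap -> [-9, 13, -7, 27, -9, -7]
Pass 2: Select minimum -9 at index 4, swap -> [-9, -9, -7, 27, 13, -7]
Pass 3: Select minimum -7 at index 2, swap -> [-9, -9, -7, 27, 13, -7]
Pass 4: Select minimum -7 at index 5, swap -> [-9, -9, -7, -7, 13, 27]


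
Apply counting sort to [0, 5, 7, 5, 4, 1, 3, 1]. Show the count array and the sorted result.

Count array: [1, 2, 0, 1, 1, 2, 0, 1]
(count[i] = number of elements equal to i)
Cumulative count: [1, 3, 3, 4, 5, 7, 7, 8]
Sorted: [0, 1, 1, 3, 4, 5, 5, 7]


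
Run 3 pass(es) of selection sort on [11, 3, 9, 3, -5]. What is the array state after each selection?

Pass 1: Select minimum -5 at index 4, swap -> [-5, 3, 9, 3, 11]
Pass 2: Select minimum 3 at index 1, swap -> [-5, 3, 9, 3, 11]
Pass 3: Select minimum 3 at index 3, swap -> [-5, 3, 3, 9, 11]


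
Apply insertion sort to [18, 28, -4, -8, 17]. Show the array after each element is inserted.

First element 18 is already 'sorted'
Insert 28: shifted 0 elements -> [18, 28, -4, -8, 17]
Insert -4: shifted 2 elements -> [-4, 18, 28, -8, 17]
Insert -8: shifted 3 elements -> [-8, -4, 18, 28, 17]
Insert 17: shifted 2 elements -> [-8, -4, 17, 18, 28]


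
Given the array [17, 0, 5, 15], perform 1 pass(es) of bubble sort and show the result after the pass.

After pass 1: [0, 5, 15, 17] (3 swaps)
Total swaps: 3


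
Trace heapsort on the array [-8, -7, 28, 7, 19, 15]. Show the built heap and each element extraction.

Build heap: [28, 19, 15, 7, -7, -8]
Extract 28: [19, 7, 15, -8, -7, 28]
Extract 19: [15, 7, -7, -8, 19, 28]
Extract 15: [7, -8, -7, 15, 19, 28]
Extract 7: [-7, -8, 7, 15, 19, 28]
Extract -7: [-8, -7, 7, 15, 19, 28]


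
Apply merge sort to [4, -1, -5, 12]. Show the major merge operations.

Divide and conquer:
  Merge [4] + [-1] -> [-1, 4]
  Merge [-5] + [12] -> [-5, 12]
  Merge [-1, 4] + [-5, 12] -> [-5, -1, 4, 12]


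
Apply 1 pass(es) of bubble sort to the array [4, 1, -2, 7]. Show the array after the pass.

After pass 1: [1, -2, 4, 7] (2 swaps)
Total swaps: 2


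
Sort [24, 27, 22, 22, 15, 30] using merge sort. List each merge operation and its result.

Divide and conquer:
  Merge [27] + [22] -> [22, 27]
  Merge [24] + [22, 27] -> [22, 24, 27]
  Merge [15] + [30] -> [15, 30]
  Merge [22] + [15, 30] -> [15, 22, 30]
  Merge [22, 24, 27] + [15, 22, 30] -> [15, 22, 22, 24, 27, 30]


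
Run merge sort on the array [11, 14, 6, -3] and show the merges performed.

Divide and conquer:
  Merge [11] + [14] -> [11, 14]
  Merge [6] + [-3] -> [-3, 6]
  Merge [11, 14] + [-3, 6] -> [-3, 6, 11, 14]


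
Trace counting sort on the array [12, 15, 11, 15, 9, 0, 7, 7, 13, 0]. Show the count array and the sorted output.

Count array: [2, 0, 0, 0, 0, 0, 0, 2, 0, 1, 0, 1, 1, 1, 0, 2]
(count[i] = number of elements equal to i)
Cumulative count: [2, 2, 2, 2, 2, 2, 2, 4, 4, 5, 5, 6, 7, 8, 8, 10]
Sorted: [0, 0, 7, 7, 9, 11, 12, 13, 15, 15]


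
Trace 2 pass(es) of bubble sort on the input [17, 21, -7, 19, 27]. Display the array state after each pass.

After pass 1: [17, -7, 19, 21, 27] (2 swaps)
After pass 2: [-7, 17, 19, 21, 27] (1 swaps)
Total swaps: 3


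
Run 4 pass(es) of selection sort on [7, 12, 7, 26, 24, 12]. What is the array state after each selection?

Pass 1: Select minimum 7 at index 0, swap -> [7, 12, 7, 26, 24, 12]
Pass 2: Select minimum 7 at index 2, swap -> [7, 7, 12, 26, 24, 12]
Pass 3: Select minimum 12 at index 2, swap -> [7, 7, 12, 26, 24, 12]
Pass 4: Select minimum 12 at index 5, swap -> [7, 7, 12, 12, 24, 26]


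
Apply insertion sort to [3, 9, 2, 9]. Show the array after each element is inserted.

First element 3 is already 'sorted'
Insert 9: shifted 0 elements -> [3, 9, 2, 9]
Insert 2: shifted 2 elements -> [2, 3, 9, 9]
Insert 9: shifted 0 elements -> [2, 3, 9, 9]


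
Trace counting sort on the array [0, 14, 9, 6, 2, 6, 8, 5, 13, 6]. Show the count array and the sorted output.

Count array: [1, 0, 1, 0, 0, 1, 3, 0, 1, 1, 0, 0, 0, 1, 1]
(count[i] = number of elements equal to i)
Cumulative count: [1, 1, 2, 2, 2, 3, 6, 6, 7, 8, 8, 8, 8, 9, 10]
Sorted: [0, 2, 5, 6, 6, 6, 8, 9, 13, 14]


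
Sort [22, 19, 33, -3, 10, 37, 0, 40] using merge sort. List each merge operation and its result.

Divide and conquer:
  Merge [22] + [19] -> [19, 22]
  Merge [33] + [-3] -> [-3, 33]
  Merge [19, 22] + [-3, 33] -> [-3, 19, 22, 33]
  Merge [10] + [37] -> [10, 37]
  Merge [0] + [40] -> [0, 40]
  Merge [10, 37] + [0, 40] -> [0, 10, 37, 40]
  Merge [-3, 19, 22, 33] + [0, 10, 37, 40] -> [-3, 0, 10, 19, 22, 33, 37, 40]


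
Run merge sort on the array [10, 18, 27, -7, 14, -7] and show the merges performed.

Divide and conquer:
  Merge [18] + [27] -> [18, 27]
  Merge [10] + [18, 27] -> [10, 18, 27]
  Merge [14] + [-7] -> [-7, 14]
  Merge [-7] + [-7, 14] -> [-7, -7, 14]
  Merge [10, 18, 27] + [-7, -7, 14] -> [-7, -7, 10, 14, 18, 27]


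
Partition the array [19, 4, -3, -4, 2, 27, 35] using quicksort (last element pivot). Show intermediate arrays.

Partition 1: pivot=35 at index 6 -> [19, 4, -3, -4, 2, 27, 35]
Partition 2: pivot=27 at index 5 -> [19, 4, -3, -4, 2, 27, 35]
Partition 3: pivot=2 at index 2 -> [-3, -4, 2, 4, 19, 27, 35]
Partition 4: pivot=-4 at index 0 -> [-4, -3, 2, 4, 19, 27, 35]
Partition 5: pivot=19 at index 4 -> [-4, -3, 2, 4, 19, 27, 35]


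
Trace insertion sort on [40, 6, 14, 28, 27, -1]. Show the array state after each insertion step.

First element 40 is already 'sorted'
Insert 6: shifted 1 elements -> [6, 40, 14, 28, 27, -1]
Insert 14: shifted 1 elements -> [6, 14, 40, 28, 27, -1]
Insert 28: shifted 1 elements -> [6, 14, 28, 40, 27, -1]
Insert 27: shifted 2 elements -> [6, 14, 27, 28, 40, -1]
Insert -1: shifted 5 elements -> [-1, 6, 14, 27, 28, 40]


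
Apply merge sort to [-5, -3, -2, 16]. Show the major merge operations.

Divide and conquer:
  Merge [-5] + [-3] -> [-5, -3]
  Merge [-2] + [16] -> [-2, 16]
  Merge [-5, -3] + [-2, 16] -> [-5, -3, -2, 16]


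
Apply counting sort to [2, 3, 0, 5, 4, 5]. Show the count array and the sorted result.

Count array: [1, 0, 1, 1, 1, 2]
(count[i] = number of elements equal to i)
Cumulative count: [1, 1, 2, 3, 4, 6]
Sorted: [0, 2, 3, 4, 5, 5]


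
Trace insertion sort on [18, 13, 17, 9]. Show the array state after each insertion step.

First element 18 is already 'sorted'
Insert 13: shifted 1 elements -> [13, 18, 17, 9]
Insert 17: shifted 1 elements -> [13, 17, 18, 9]
Insert 9: shifted 3 elements -> [9, 13, 17, 18]


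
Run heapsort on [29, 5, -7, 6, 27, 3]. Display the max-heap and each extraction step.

Build heap: [29, 27, 3, 6, 5, -7]
Extract 29: [27, 6, 3, -7, 5, 29]
Extract 27: [6, 5, 3, -7, 27, 29]
Extract 6: [5, -7, 3, 6, 27, 29]
Extract 5: [3, -7, 5, 6, 27, 29]
Extract 3: [-7, 3, 5, 6, 27, 29]


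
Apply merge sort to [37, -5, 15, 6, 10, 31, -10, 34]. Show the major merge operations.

Divide and conquer:
  Merge [37] + [-5] -> [-5, 37]
  Merge [15] + [6] -> [6, 15]
  Merge [-5, 37] + [6, 15] -> [-5, 6, 15, 37]
  Merge [10] + [31] -> [10, 31]
  Merge [-10] + [34] -> [-10, 34]
  Merge [10, 31] + [-10, 34] -> [-10, 10, 31, 34]
  Merge [-5, 6, 15, 37] + [-10, 10, 31, 34] -> [-10, -5, 6, 10, 15, 31, 34, 37]


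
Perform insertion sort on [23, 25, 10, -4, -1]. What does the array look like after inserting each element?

First element 23 is already 'sorted'
Insert 25: shifted 0 elements -> [23, 25, 10, -4, -1]
Insert 10: shifted 2 elements -> [10, 23, 25, -4, -1]
Insert -4: shifted 3 elements -> [-4, 10, 23, 25, -1]
Insert -1: shifted 3 elements -> [-4, -1, 10, 23, 25]


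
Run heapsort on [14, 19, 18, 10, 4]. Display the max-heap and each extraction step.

Build heap: [19, 14, 18, 10, 4]
Extract 19: [18, 14, 4, 10, 19]
Extract 18: [14, 10, 4, 18, 19]
Extract 14: [10, 4, 14, 18, 19]
Extract 10: [4, 10, 14, 18, 19]


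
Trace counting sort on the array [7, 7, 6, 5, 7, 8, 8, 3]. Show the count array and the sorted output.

Count array: [0, 0, 0, 1, 0, 1, 1, 3, 2]
(count[i] = number of elements equal to i)
Cumulative count: [0, 0, 0, 1, 1, 2, 3, 6, 8]
Sorted: [3, 5, 6, 7, 7, 7, 8, 8]


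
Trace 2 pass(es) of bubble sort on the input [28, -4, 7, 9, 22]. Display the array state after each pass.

After pass 1: [-4, 7, 9, 22, 28] (4 swaps)
After pass 2: [-4, 7, 9, 22, 28] (0 swaps)
Total swaps: 4


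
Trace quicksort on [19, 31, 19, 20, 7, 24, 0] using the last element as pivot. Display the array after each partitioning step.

Partition 1: pivot=0 at index 0 -> [0, 31, 19, 20, 7, 24, 19]
Partition 2: pivot=19 at index 3 -> [0, 19, 7, 19, 31, 24, 20]
Partition 3: pivot=7 at index 1 -> [0, 7, 19, 19, 31, 24, 20]
Partition 4: pivot=20 at index 4 -> [0, 7, 19, 19, 20, 24, 31]
Partition 5: pivot=31 at index 6 -> [0, 7, 19, 19, 20, 24, 31]


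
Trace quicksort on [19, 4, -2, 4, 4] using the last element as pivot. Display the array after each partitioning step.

Partition 1: pivot=4 at index 3 -> [4, -2, 4, 4, 19]
Partition 2: pivot=4 at index 2 -> [4, -2, 4, 4, 19]
Partition 3: pivot=-2 at index 0 -> [-2, 4, 4, 4, 19]


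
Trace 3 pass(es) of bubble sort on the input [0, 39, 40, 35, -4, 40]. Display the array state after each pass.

After pass 1: [0, 39, 35, -4, 40, 40] (2 swaps)
After pass 2: [0, 35, -4, 39, 40, 40] (2 swaps)
After pass 3: [0, -4, 35, 39, 40, 40] (1 swaps)
Total swaps: 5


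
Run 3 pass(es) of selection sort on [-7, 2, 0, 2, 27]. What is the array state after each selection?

Pass 1: Select minimum -7 at index 0, swap -> [-7, 2, 0, 2, 27]
Pass 2: Select minimum 0 at index 2, swap -> [-7, 0, 2, 2, 27]
Pass 3: Select minimum 2 at index 2, swap -> [-7, 0, 2, 2, 27]


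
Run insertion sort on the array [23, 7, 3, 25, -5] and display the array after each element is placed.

First element 23 is already 'sorted'
Insert 7: shifted 1 elements -> [7, 23, 3, 25, -5]
Insert 3: shifted 2 elements -> [3, 7, 23, 25, -5]
Insert 25: shifted 0 elements -> [3, 7, 23, 25, -5]
Insert -5: shifted 4 elements -> [-5, 3, 7, 23, 25]


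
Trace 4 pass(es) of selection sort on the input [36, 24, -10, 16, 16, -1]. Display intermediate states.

Pass 1: Select minimum -10 at index 2, swap -> [-10, 24, 36, 16, 16, -1]
Pass 2: Select minimum -1 at index 5, swap -> [-10, -1, 36, 16, 16, 24]
Pass 3: Select minimum 16 at index 3, swap -> [-10, -1, 16, 36, 16, 24]
Pass 4: Select minimum 16 at index 4, swap -> [-10, -1, 16, 16, 36, 24]


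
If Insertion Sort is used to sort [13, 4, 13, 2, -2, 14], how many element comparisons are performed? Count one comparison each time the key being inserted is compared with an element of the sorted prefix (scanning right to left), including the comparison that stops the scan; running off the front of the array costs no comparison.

Insert 4: 13 > 4 (shift), reached front = 1 comparison(s) -> [4, 13, 13, 2, -2, 14]
Insert 13: 13 <= 13 (stop) = 1 comparison(s) -> [4, 13, 13, 2, -2, 14]
Insert 2: 13 > 2 (shift), 13 > 2 (shift), 4 > 2 (shift), reached front = 3 comparison(s) -> [2, 4, 13, 13, -2, 14]
Insert -2: 13 > -2 (shift), 13 > -2 (shift), 4 > -2 (shift), 2 > -2 (shift), reached front = 4 comparison(s) -> [-2, 2, 4, 13, 13, 14]
Insert 14: 13 <= 14 (stop) = 1 comparison(s) -> [-2, 2, 4, 13, 13, 14]
Total comparisons: 1 + 1 + 3 + 4 + 1 = 10


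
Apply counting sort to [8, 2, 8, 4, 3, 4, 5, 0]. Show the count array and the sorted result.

Count array: [1, 0, 1, 1, 2, 1, 0, 0, 2]
(count[i] = number of elements equal to i)
Cumulative count: [1, 1, 2, 3, 5, 6, 6, 6, 8]
Sorted: [0, 2, 3, 4, 4, 5, 8, 8]


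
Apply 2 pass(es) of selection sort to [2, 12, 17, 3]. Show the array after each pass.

Pass 1: Select minimum 2 at index 0, swap -> [2, 12, 17, 3]
Pass 2: Select minimum 3 at index 3, swap -> [2, 3, 17, 12]


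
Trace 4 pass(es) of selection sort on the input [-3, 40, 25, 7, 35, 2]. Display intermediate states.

Pass 1: Select minimum -3 at index 0, swap -> [-3, 40, 25, 7, 35, 2]
Pass 2: Select minimum 2 at index 5, swap -> [-3, 2, 25, 7, 35, 40]
Pass 3: Select minimum 7 at index 3, swap -> [-3, 2, 7, 25, 35, 40]
Pass 4: Select minimum 25 at index 3, swap -> [-3, 2, 7, 25, 35, 40]


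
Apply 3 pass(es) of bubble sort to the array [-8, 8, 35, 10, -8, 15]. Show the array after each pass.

After pass 1: [-8, 8, 10, -8, 15, 35] (3 swaps)
After pass 2: [-8, 8, -8, 10, 15, 35] (1 swaps)
After pass 3: [-8, -8, 8, 10, 15, 35] (1 swaps)
Total swaps: 5


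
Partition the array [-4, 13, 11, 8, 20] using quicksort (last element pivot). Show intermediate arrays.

Partition 1: pivot=20 at index 4 -> [-4, 13, 11, 8, 20]
Partition 2: pivot=8 at index 1 -> [-4, 8, 11, 13, 20]
Partition 3: pivot=13 at index 3 -> [-4, 8, 11, 13, 20]


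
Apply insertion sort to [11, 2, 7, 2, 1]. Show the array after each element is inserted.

First element 11 is already 'sorted'
Insert 2: shifted 1 elements -> [2, 11, 7, 2, 1]
Insert 7: shifted 1 elements -> [2, 7, 11, 2, 1]
Insert 2: shifted 2 elements -> [2, 2, 7, 11, 1]
Insert 1: shifted 4 elements -> [1, 2, 2, 7, 11]


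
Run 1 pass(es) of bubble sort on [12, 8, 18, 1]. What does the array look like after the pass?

After pass 1: [8, 12, 1, 18] (2 swaps)
Total swaps: 2


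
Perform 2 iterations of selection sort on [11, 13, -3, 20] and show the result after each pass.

Pass 1: Select minimum -3 at index 2, swap -> [-3, 13, 11, 20]
Pass 2: Select minimum 11 at index 2, swap -> [-3, 11, 13, 20]
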